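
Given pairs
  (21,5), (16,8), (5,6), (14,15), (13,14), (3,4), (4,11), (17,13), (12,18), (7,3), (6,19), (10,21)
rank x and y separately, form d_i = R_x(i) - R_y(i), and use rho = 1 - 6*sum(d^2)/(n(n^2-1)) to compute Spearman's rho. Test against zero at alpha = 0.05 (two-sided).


Step 1: Rank x and y separately (midranks; no ties here).
rank(x): 21->12, 16->10, 5->3, 14->9, 13->8, 3->1, 4->2, 17->11, 12->7, 7->5, 6->4, 10->6
rank(y): 5->3, 8->5, 6->4, 15->9, 14->8, 4->2, 11->6, 13->7, 18->10, 3->1, 19->11, 21->12
Step 2: d_i = R_x(i) - R_y(i); compute d_i^2.
  (12-3)^2=81, (10-5)^2=25, (3-4)^2=1, (9-9)^2=0, (8-8)^2=0, (1-2)^2=1, (2-6)^2=16, (11-7)^2=16, (7-10)^2=9, (5-1)^2=16, (4-11)^2=49, (6-12)^2=36
sum(d^2) = 250.
Step 3: rho = 1 - 6*250 / (12*(12^2 - 1)) = 1 - 1500/1716 = 0.125874.
Step 4: Under H0, t = rho * sqrt((n-2)/(1-rho^2)) = 0.4012 ~ t(10).
Step 5: Two-sided p-value from the t-distribution with 10 df = 0.696683.
Step 6: alpha = 0.05. fail to reject H0.

rho = 0.1259, p = 0.696683, fail to reject H0 at alpha = 0.05.


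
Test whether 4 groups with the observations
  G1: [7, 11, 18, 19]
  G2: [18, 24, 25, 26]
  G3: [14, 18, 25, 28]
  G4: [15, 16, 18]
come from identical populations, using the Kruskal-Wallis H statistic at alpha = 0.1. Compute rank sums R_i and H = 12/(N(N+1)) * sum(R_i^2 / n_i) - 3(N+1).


Step 1: Combine all N = 15 observations and assign midranks.
sorted (value, group, rank): (7,G1,1), (11,G1,2), (14,G3,3), (15,G4,4), (16,G4,5), (18,G1,7.5), (18,G2,7.5), (18,G3,7.5), (18,G4,7.5), (19,G1,10), (24,G2,11), (25,G2,12.5), (25,G3,12.5), (26,G2,14), (28,G3,15)
Step 2: Sum ranks within each group.
R_1 = 20.5 (n_1 = 4)
R_2 = 45 (n_2 = 4)
R_3 = 38 (n_3 = 4)
R_4 = 16.5 (n_4 = 3)
Step 3: H = 12/(N(N+1)) * sum(R_i^2/n_i) - 3(N+1)
     = 12/(15*16) * (20.5^2/4 + 45^2/4 + 38^2/4 + 16.5^2/3) - 3*16
     = 0.050000 * 1063.06 - 48
     = 5.153125.
Step 4: Ties present; correction factor C = 1 - 66/(15^3 - 15) = 0.980357. Corrected H = 5.153125 / 0.980357 = 5.256375.
Step 5: Under H0, H ~ chi^2(3); p-value = 0.153958.
Step 6: alpha = 0.1. fail to reject H0.

H = 5.2564, df = 3, p = 0.153958, fail to reject H0.


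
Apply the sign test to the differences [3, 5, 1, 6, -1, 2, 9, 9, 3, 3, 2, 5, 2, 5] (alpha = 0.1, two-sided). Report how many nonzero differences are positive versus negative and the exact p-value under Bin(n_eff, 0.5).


Step 1: Discard zero differences. Original n = 14; n_eff = number of nonzero differences = 14.
Nonzero differences (with sign): +3, +5, +1, +6, -1, +2, +9, +9, +3, +3, +2, +5, +2, +5
Step 2: Count signs: positive = 13, negative = 1.
Step 3: Under H0: P(positive) = 0.5, so the number of positives S ~ Bin(14, 0.5).
Step 4: Two-sided exact p-value = sum of Bin(14,0.5) probabilities at or below the observed probability = 0.001831.
Step 5: alpha = 0.1. reject H0.

n_eff = 14, pos = 13, neg = 1, p = 0.001831, reject H0.


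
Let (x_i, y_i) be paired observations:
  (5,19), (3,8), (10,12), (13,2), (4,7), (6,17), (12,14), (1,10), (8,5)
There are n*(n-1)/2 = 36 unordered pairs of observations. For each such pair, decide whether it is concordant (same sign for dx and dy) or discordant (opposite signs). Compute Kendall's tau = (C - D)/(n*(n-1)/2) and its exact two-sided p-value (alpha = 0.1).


Step 1: Enumerate the 36 unordered pairs (i,j) with i<j and classify each by sign(x_j-x_i) * sign(y_j-y_i).
  (1,2):dx=-2,dy=-11->C; (1,3):dx=+5,dy=-7->D; (1,4):dx=+8,dy=-17->D; (1,5):dx=-1,dy=-12->C
  (1,6):dx=+1,dy=-2->D; (1,7):dx=+7,dy=-5->D; (1,8):dx=-4,dy=-9->C; (1,9):dx=+3,dy=-14->D
  (2,3):dx=+7,dy=+4->C; (2,4):dx=+10,dy=-6->D; (2,5):dx=+1,dy=-1->D; (2,6):dx=+3,dy=+9->C
  (2,7):dx=+9,dy=+6->C; (2,8):dx=-2,dy=+2->D; (2,9):dx=+5,dy=-3->D; (3,4):dx=+3,dy=-10->D
  (3,5):dx=-6,dy=-5->C; (3,6):dx=-4,dy=+5->D; (3,7):dx=+2,dy=+2->C; (3,8):dx=-9,dy=-2->C
  (3,9):dx=-2,dy=-7->C; (4,5):dx=-9,dy=+5->D; (4,6):dx=-7,dy=+15->D; (4,7):dx=-1,dy=+12->D
  (4,8):dx=-12,dy=+8->D; (4,9):dx=-5,dy=+3->D; (5,6):dx=+2,dy=+10->C; (5,7):dx=+8,dy=+7->C
  (5,8):dx=-3,dy=+3->D; (5,9):dx=+4,dy=-2->D; (6,7):dx=+6,dy=-3->D; (6,8):dx=-5,dy=-7->C
  (6,9):dx=+2,dy=-12->D; (7,8):dx=-11,dy=-4->C; (7,9):dx=-4,dy=-9->C; (8,9):dx=+7,dy=-5->D
Step 2: C = 15, D = 21, total pairs = 36.
Step 3: tau = (C - D)/(n(n-1)/2) = (15 - 21)/36 = -0.166667.
Step 4: Exact two-sided p-value (enumerate n! = 362880 permutations of y under H0): p = 0.612202.
Step 5: alpha = 0.1. fail to reject H0.

tau_b = -0.1667 (C=15, D=21), p = 0.612202, fail to reject H0.


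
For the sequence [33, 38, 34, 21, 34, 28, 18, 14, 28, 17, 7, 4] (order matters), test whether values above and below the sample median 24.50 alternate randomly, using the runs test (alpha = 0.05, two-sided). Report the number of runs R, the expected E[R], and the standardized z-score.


Step 1: Compute median = 24.50; label A = above, B = below.
Labels in order: AAABAABBABBB  (n_A = 6, n_B = 6)
Step 2: Count runs R = 6.
Step 3: Under H0 (random ordering), E[R] = 2*n_A*n_B/(n_A+n_B) + 1 = 2*6*6/12 + 1 = 7.0000.
        Var[R] = 2*n_A*n_B*(2*n_A*n_B - n_A - n_B) / ((n_A+n_B)^2 * (n_A+n_B-1)) = 4320/1584 = 2.7273.
        SD[R] = 1.6514.
Step 4: Continuity-corrected z = (R + 0.5 - E[R]) / SD[R] = (6 + 0.5 - 7.0000) / 1.6514 = -0.3028.
Step 5: Two-sided p-value via normal approximation = 2*(1 - Phi(|z|)) = 0.762069.
Step 6: alpha = 0.05. fail to reject H0.

R = 6, z = -0.3028, p = 0.762069, fail to reject H0.


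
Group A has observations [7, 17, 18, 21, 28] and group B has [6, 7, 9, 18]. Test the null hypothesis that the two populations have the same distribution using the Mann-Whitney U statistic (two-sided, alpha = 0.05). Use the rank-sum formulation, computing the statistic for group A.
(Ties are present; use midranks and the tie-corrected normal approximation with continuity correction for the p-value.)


Step 1: Combine and sort all 9 observations; assign midranks.
sorted (value, group): (6,Y), (7,X), (7,Y), (9,Y), (17,X), (18,X), (18,Y), (21,X), (28,X)
ranks: 6->1, 7->2.5, 7->2.5, 9->4, 17->5, 18->6.5, 18->6.5, 21->8, 28->9
Step 2: Rank sum for X: R1 = 2.5 + 5 + 6.5 + 8 + 9 = 31.
Step 3: U_X = R1 - n1(n1+1)/2 = 31 - 5*6/2 = 31 - 15 = 16.
       U_Y = n1*n2 - U_X = 20 - 16 = 4.
Step 4: Ties are present, so use the tie-corrected normal approximation (with continuity correction) for the p-value.
Step 5: p-value = 0.174277; compare to alpha = 0.05. fail to reject H0.

U_X = 16, p = 0.174277, fail to reject H0 at alpha = 0.05.


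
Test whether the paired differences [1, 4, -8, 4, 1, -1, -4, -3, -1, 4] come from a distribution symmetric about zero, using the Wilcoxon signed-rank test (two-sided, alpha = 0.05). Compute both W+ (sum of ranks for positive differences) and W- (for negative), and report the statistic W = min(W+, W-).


Step 1: Drop any zero differences (none here) and take |d_i|.
|d| = [1, 4, 8, 4, 1, 1, 4, 3, 1, 4]
Step 2: Midrank |d_i| (ties get averaged ranks).
ranks: |1|->2.5, |4|->7.5, |8|->10, |4|->7.5, |1|->2.5, |1|->2.5, |4|->7.5, |3|->5, |1|->2.5, |4|->7.5
Step 3: Attach original signs; sum ranks with positive sign and with negative sign.
W+ = 2.5 + 7.5 + 7.5 + 2.5 + 7.5 = 27.5
W- = 10 + 2.5 + 7.5 + 5 + 2.5 = 27.5
(Check: W+ + W- = 55 should equal n(n+1)/2 = 55.)
Step 4: Test statistic W = min(W+, W-) = 27.5.
Step 5: Ties in |d|, so use the tie-corrected normal approximation.
        E[W] = n(n+1)/4 = 10*11/4 = 27.5.
        Tie groups: |d|=1 (t=4), |d|=4 (t=4); sum(t^3 - t) = 120.
        Var[W] = n(n+1)(2n+1)/24 - sum(t^3-t)/48 = 2310/24 - 120/48 = 93.75.
        z = (W - E[W]) / sqrt(Var[W]) = (27.5 - 27.5) / 9.6825 = 0.0000.
        Two-sided p = 2*Phi(z) = 1.000000.
Step 6: alpha = 0.05. fail to reject H0.

W+ = 27.5, W- = 27.5, W = min = 27.5, p = 1.000000, fail to reject H0.


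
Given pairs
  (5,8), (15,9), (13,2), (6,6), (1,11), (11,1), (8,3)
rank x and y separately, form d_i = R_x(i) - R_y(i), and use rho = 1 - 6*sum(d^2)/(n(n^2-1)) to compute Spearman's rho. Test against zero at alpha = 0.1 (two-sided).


Step 1: Rank x and y separately (midranks; no ties here).
rank(x): 5->2, 15->7, 13->6, 6->3, 1->1, 11->5, 8->4
rank(y): 8->5, 9->6, 2->2, 6->4, 11->7, 1->1, 3->3
Step 2: d_i = R_x(i) - R_y(i); compute d_i^2.
  (2-5)^2=9, (7-6)^2=1, (6-2)^2=16, (3-4)^2=1, (1-7)^2=36, (5-1)^2=16, (4-3)^2=1
sum(d^2) = 80.
Step 3: rho = 1 - 6*80 / (7*(7^2 - 1)) = 1 - 480/336 = -0.428571.
Step 4: Under H0, t = rho * sqrt((n-2)/(1-rho^2)) = -1.0607 ~ t(5).
Step 5: Two-sided p-value from the t-distribution with 5 df = 0.337368.
Step 6: alpha = 0.1. fail to reject H0.

rho = -0.4286, p = 0.337368, fail to reject H0 at alpha = 0.1.


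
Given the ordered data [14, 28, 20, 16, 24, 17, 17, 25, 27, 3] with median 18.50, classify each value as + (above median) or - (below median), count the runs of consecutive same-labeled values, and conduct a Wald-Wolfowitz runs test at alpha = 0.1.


Step 1: Compute median = 18.50; label A = above, B = below.
Labels in order: BAABABBAAB  (n_A = 5, n_B = 5)
Step 2: Count runs R = 7.
Step 3: Under H0 (random ordering), E[R] = 2*n_A*n_B/(n_A+n_B) + 1 = 2*5*5/10 + 1 = 6.0000.
        Var[R] = 2*n_A*n_B*(2*n_A*n_B - n_A - n_B) / ((n_A+n_B)^2 * (n_A+n_B-1)) = 2000/900 = 2.2222.
        SD[R] = 1.4907.
Step 4: Continuity-corrected z = (R - 0.5 - E[R]) / SD[R] = (7 - 0.5 - 6.0000) / 1.4907 = 0.3354.
Step 5: Two-sided p-value via normal approximation = 2*(1 - Phi(|z|)) = 0.737316.
Step 6: alpha = 0.1. fail to reject H0.

R = 7, z = 0.3354, p = 0.737316, fail to reject H0.


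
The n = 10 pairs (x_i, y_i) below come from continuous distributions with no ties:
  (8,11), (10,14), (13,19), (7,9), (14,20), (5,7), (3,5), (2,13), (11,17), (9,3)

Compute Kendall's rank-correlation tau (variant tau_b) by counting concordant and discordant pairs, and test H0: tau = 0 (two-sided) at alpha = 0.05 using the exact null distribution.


Step 1: Enumerate the 45 unordered pairs (i,j) with i<j and classify each by sign(x_j-x_i) * sign(y_j-y_i).
  (1,2):dx=+2,dy=+3->C; (1,3):dx=+5,dy=+8->C; (1,4):dx=-1,dy=-2->C; (1,5):dx=+6,dy=+9->C
  (1,6):dx=-3,dy=-4->C; (1,7):dx=-5,dy=-6->C; (1,8):dx=-6,dy=+2->D; (1,9):dx=+3,dy=+6->C
  (1,10):dx=+1,dy=-8->D; (2,3):dx=+3,dy=+5->C; (2,4):dx=-3,dy=-5->C; (2,5):dx=+4,dy=+6->C
  (2,6):dx=-5,dy=-7->C; (2,7):dx=-7,dy=-9->C; (2,8):dx=-8,dy=-1->C; (2,9):dx=+1,dy=+3->C
  (2,10):dx=-1,dy=-11->C; (3,4):dx=-6,dy=-10->C; (3,5):dx=+1,dy=+1->C; (3,6):dx=-8,dy=-12->C
  (3,7):dx=-10,dy=-14->C; (3,8):dx=-11,dy=-6->C; (3,9):dx=-2,dy=-2->C; (3,10):dx=-4,dy=-16->C
  (4,5):dx=+7,dy=+11->C; (4,6):dx=-2,dy=-2->C; (4,7):dx=-4,dy=-4->C; (4,8):dx=-5,dy=+4->D
  (4,9):dx=+4,dy=+8->C; (4,10):dx=+2,dy=-6->D; (5,6):dx=-9,dy=-13->C; (5,7):dx=-11,dy=-15->C
  (5,8):dx=-12,dy=-7->C; (5,9):dx=-3,dy=-3->C; (5,10):dx=-5,dy=-17->C; (6,7):dx=-2,dy=-2->C
  (6,8):dx=-3,dy=+6->D; (6,9):dx=+6,dy=+10->C; (6,10):dx=+4,dy=-4->D; (7,8):dx=-1,dy=+8->D
  (7,9):dx=+8,dy=+12->C; (7,10):dx=+6,dy=-2->D; (8,9):dx=+9,dy=+4->C; (8,10):dx=+7,dy=-10->D
  (9,10):dx=-2,dy=-14->C
Step 2: C = 36, D = 9, total pairs = 45.
Step 3: tau = (C - D)/(n(n-1)/2) = (36 - 9)/45 = 0.600000.
Step 4: Exact two-sided p-value (enumerate n! = 3628800 permutations of y under H0): p = 0.016666.
Step 5: alpha = 0.05. reject H0.

tau_b = 0.6000 (C=36, D=9), p = 0.016666, reject H0.


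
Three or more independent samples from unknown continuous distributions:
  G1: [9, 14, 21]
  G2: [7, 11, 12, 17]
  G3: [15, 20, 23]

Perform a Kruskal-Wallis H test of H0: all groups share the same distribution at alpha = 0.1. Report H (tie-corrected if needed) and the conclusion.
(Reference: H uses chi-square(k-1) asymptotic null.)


Step 1: Combine all N = 10 observations and assign midranks.
sorted (value, group, rank): (7,G2,1), (9,G1,2), (11,G2,3), (12,G2,4), (14,G1,5), (15,G3,6), (17,G2,7), (20,G3,8), (21,G1,9), (23,G3,10)
Step 2: Sum ranks within each group.
R_1 = 16 (n_1 = 3)
R_2 = 15 (n_2 = 4)
R_3 = 24 (n_3 = 3)
Step 3: H = 12/(N(N+1)) * sum(R_i^2/n_i) - 3(N+1)
     = 12/(10*11) * (16^2/3 + 15^2/4 + 24^2/3) - 3*11
     = 0.109091 * 333.583 - 33
     = 3.390909.
Step 4: No ties, so H is used without correction.
Step 5: Under H0, H ~ chi^2(2); p-value = 0.183516.
Step 6: alpha = 0.1. fail to reject H0.

H = 3.3909, df = 2, p = 0.183516, fail to reject H0.


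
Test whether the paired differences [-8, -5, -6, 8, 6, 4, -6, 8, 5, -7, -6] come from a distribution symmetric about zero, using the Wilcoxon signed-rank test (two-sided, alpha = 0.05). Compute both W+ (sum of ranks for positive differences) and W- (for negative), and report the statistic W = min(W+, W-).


Step 1: Drop any zero differences (none here) and take |d_i|.
|d| = [8, 5, 6, 8, 6, 4, 6, 8, 5, 7, 6]
Step 2: Midrank |d_i| (ties get averaged ranks).
ranks: |8|->10, |5|->2.5, |6|->5.5, |8|->10, |6|->5.5, |4|->1, |6|->5.5, |8|->10, |5|->2.5, |7|->8, |6|->5.5
Step 3: Attach original signs; sum ranks with positive sign and with negative sign.
W+ = 10 + 5.5 + 1 + 10 + 2.5 = 29
W- = 10 + 2.5 + 5.5 + 5.5 + 8 + 5.5 = 37
(Check: W+ + W- = 66 should equal n(n+1)/2 = 66.)
Step 4: Test statistic W = min(W+, W-) = 29.
Step 5: Ties in |d|, so use the tie-corrected normal approximation.
        E[W] = n(n+1)/4 = 11*12/4 = 33.
        Tie groups: |d|=5 (t=2), |d|=6 (t=4), |d|=8 (t=3); sum(t^3 - t) = 90.
        Var[W] = n(n+1)(2n+1)/24 - sum(t^3-t)/48 = 3036/24 - 90/48 = 124.625.
        z = (W - E[W]) / sqrt(Var[W]) = (29 - 33) / 11.1636 = -0.3583.
        Two-sided p = 2*Phi(z) = 0.720112.
Step 6: alpha = 0.05. fail to reject H0.

W+ = 29, W- = 37, W = min = 29, p = 0.720112, fail to reject H0.


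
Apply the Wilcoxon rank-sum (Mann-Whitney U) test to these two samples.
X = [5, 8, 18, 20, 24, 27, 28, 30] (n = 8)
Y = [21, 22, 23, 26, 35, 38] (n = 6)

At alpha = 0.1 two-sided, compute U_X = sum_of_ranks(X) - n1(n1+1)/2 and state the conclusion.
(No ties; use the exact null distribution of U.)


Step 1: Combine and sort all 14 observations; assign midranks.
sorted (value, group): (5,X), (8,X), (18,X), (20,X), (21,Y), (22,Y), (23,Y), (24,X), (26,Y), (27,X), (28,X), (30,X), (35,Y), (38,Y)
ranks: 5->1, 8->2, 18->3, 20->4, 21->5, 22->6, 23->7, 24->8, 26->9, 27->10, 28->11, 30->12, 35->13, 38->14
Step 2: Rank sum for X: R1 = 1 + 2 + 3 + 4 + 8 + 10 + 11 + 12 = 51.
Step 3: U_X = R1 - n1(n1+1)/2 = 51 - 8*9/2 = 51 - 36 = 15.
       U_Y = n1*n2 - U_X = 48 - 15 = 33.
Step 4: No ties, so the exact null distribution of U (based on enumerating the C(14,8) = 3003 equally likely rank assignments) gives the two-sided p-value.
Step 5: p-value = 0.282384; compare to alpha = 0.1. fail to reject H0.

U_X = 15, p = 0.282384, fail to reject H0 at alpha = 0.1.


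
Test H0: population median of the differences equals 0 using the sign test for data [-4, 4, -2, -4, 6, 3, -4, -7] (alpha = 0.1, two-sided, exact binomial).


Step 1: Discard zero differences. Original n = 8; n_eff = number of nonzero differences = 8.
Nonzero differences (with sign): -4, +4, -2, -4, +6, +3, -4, -7
Step 2: Count signs: positive = 3, negative = 5.
Step 3: Under H0: P(positive) = 0.5, so the number of positives S ~ Bin(8, 0.5).
Step 4: Two-sided exact p-value = sum of Bin(8,0.5) probabilities at or below the observed probability = 0.726562.
Step 5: alpha = 0.1. fail to reject H0.

n_eff = 8, pos = 3, neg = 5, p = 0.726562, fail to reject H0.


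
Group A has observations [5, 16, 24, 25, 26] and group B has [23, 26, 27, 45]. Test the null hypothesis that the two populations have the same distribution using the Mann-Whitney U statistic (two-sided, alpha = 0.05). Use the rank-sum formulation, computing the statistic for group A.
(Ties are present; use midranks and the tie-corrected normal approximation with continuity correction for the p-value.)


Step 1: Combine and sort all 9 observations; assign midranks.
sorted (value, group): (5,X), (16,X), (23,Y), (24,X), (25,X), (26,X), (26,Y), (27,Y), (45,Y)
ranks: 5->1, 16->2, 23->3, 24->4, 25->5, 26->6.5, 26->6.5, 27->8, 45->9
Step 2: Rank sum for X: R1 = 1 + 2 + 4 + 5 + 6.5 = 18.5.
Step 3: U_X = R1 - n1(n1+1)/2 = 18.5 - 5*6/2 = 18.5 - 15 = 3.5.
       U_Y = n1*n2 - U_X = 20 - 3.5 = 16.5.
Step 4: Ties are present, so use the tie-corrected normal approximation (with continuity correction) for the p-value.
Step 5: p-value = 0.139983; compare to alpha = 0.05. fail to reject H0.

U_X = 3.5, p = 0.139983, fail to reject H0 at alpha = 0.05.


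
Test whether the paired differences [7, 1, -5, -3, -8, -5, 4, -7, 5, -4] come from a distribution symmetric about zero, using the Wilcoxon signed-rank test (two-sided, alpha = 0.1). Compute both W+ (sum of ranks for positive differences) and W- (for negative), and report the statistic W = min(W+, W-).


Step 1: Drop any zero differences (none here) and take |d_i|.
|d| = [7, 1, 5, 3, 8, 5, 4, 7, 5, 4]
Step 2: Midrank |d_i| (ties get averaged ranks).
ranks: |7|->8.5, |1|->1, |5|->6, |3|->2, |8|->10, |5|->6, |4|->3.5, |7|->8.5, |5|->6, |4|->3.5
Step 3: Attach original signs; sum ranks with positive sign and with negative sign.
W+ = 8.5 + 1 + 3.5 + 6 = 19
W- = 6 + 2 + 10 + 6 + 8.5 + 3.5 = 36
(Check: W+ + W- = 55 should equal n(n+1)/2 = 55.)
Step 4: Test statistic W = min(W+, W-) = 19.
Step 5: Ties in |d|, so use the tie-corrected normal approximation.
        E[W] = n(n+1)/4 = 10*11/4 = 27.5.
        Tie groups: |d|=4 (t=2), |d|=5 (t=3), |d|=7 (t=2); sum(t^3 - t) = 36.
        Var[W] = n(n+1)(2n+1)/24 - sum(t^3-t)/48 = 2310/24 - 36/48 = 95.5.
        z = (W - E[W]) / sqrt(Var[W]) = (19 - 27.5) / 9.7724 = -0.8698.
        Two-sided p = 2*Phi(z) = 0.384412.
Step 6: alpha = 0.1. fail to reject H0.

W+ = 19, W- = 36, W = min = 19, p = 0.384412, fail to reject H0.


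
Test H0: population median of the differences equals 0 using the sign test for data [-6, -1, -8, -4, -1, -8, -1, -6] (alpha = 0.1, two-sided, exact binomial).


Step 1: Discard zero differences. Original n = 8; n_eff = number of nonzero differences = 8.
Nonzero differences (with sign): -6, -1, -8, -4, -1, -8, -1, -6
Step 2: Count signs: positive = 0, negative = 8.
Step 3: Under H0: P(positive) = 0.5, so the number of positives S ~ Bin(8, 0.5).
Step 4: Two-sided exact p-value = sum of Bin(8,0.5) probabilities at or below the observed probability = 0.007812.
Step 5: alpha = 0.1. reject H0.

n_eff = 8, pos = 0, neg = 8, p = 0.007812, reject H0.


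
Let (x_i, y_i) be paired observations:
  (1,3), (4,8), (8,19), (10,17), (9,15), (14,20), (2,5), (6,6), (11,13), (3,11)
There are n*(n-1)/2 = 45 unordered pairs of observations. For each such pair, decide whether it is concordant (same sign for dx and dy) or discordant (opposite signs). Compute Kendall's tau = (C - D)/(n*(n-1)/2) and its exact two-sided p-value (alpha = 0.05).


Step 1: Enumerate the 45 unordered pairs (i,j) with i<j and classify each by sign(x_j-x_i) * sign(y_j-y_i).
  (1,2):dx=+3,dy=+5->C; (1,3):dx=+7,dy=+16->C; (1,4):dx=+9,dy=+14->C; (1,5):dx=+8,dy=+12->C
  (1,6):dx=+13,dy=+17->C; (1,7):dx=+1,dy=+2->C; (1,8):dx=+5,dy=+3->C; (1,9):dx=+10,dy=+10->C
  (1,10):dx=+2,dy=+8->C; (2,3):dx=+4,dy=+11->C; (2,4):dx=+6,dy=+9->C; (2,5):dx=+5,dy=+7->C
  (2,6):dx=+10,dy=+12->C; (2,7):dx=-2,dy=-3->C; (2,8):dx=+2,dy=-2->D; (2,9):dx=+7,dy=+5->C
  (2,10):dx=-1,dy=+3->D; (3,4):dx=+2,dy=-2->D; (3,5):dx=+1,dy=-4->D; (3,6):dx=+6,dy=+1->C
  (3,7):dx=-6,dy=-14->C; (3,8):dx=-2,dy=-13->C; (3,9):dx=+3,dy=-6->D; (3,10):dx=-5,dy=-8->C
  (4,5):dx=-1,dy=-2->C; (4,6):dx=+4,dy=+3->C; (4,7):dx=-8,dy=-12->C; (4,8):dx=-4,dy=-11->C
  (4,9):dx=+1,dy=-4->D; (4,10):dx=-7,dy=-6->C; (5,6):dx=+5,dy=+5->C; (5,7):dx=-7,dy=-10->C
  (5,8):dx=-3,dy=-9->C; (5,9):dx=+2,dy=-2->D; (5,10):dx=-6,dy=-4->C; (6,7):dx=-12,dy=-15->C
  (6,8):dx=-8,dy=-14->C; (6,9):dx=-3,dy=-7->C; (6,10):dx=-11,dy=-9->C; (7,8):dx=+4,dy=+1->C
  (7,9):dx=+9,dy=+8->C; (7,10):dx=+1,dy=+6->C; (8,9):dx=+5,dy=+7->C; (8,10):dx=-3,dy=+5->D
  (9,10):dx=-8,dy=-2->C
Step 2: C = 37, D = 8, total pairs = 45.
Step 3: tau = (C - D)/(n(n-1)/2) = (37 - 8)/45 = 0.644444.
Step 4: Exact two-sided p-value (enumerate n! = 3628800 permutations of y under H0): p = 0.009148.
Step 5: alpha = 0.05. reject H0.

tau_b = 0.6444 (C=37, D=8), p = 0.009148, reject H0.


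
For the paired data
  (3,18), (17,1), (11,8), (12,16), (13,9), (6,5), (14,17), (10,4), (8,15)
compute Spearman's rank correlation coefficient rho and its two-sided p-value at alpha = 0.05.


Step 1: Rank x and y separately (midranks; no ties here).
rank(x): 3->1, 17->9, 11->5, 12->6, 13->7, 6->2, 14->8, 10->4, 8->3
rank(y): 18->9, 1->1, 8->4, 16->7, 9->5, 5->3, 17->8, 4->2, 15->6
Step 2: d_i = R_x(i) - R_y(i); compute d_i^2.
  (1-9)^2=64, (9-1)^2=64, (5-4)^2=1, (6-7)^2=1, (7-5)^2=4, (2-3)^2=1, (8-8)^2=0, (4-2)^2=4, (3-6)^2=9
sum(d^2) = 148.
Step 3: rho = 1 - 6*148 / (9*(9^2 - 1)) = 1 - 888/720 = -0.233333.
Step 4: Under H0, t = rho * sqrt((n-2)/(1-rho^2)) = -0.6349 ~ t(7).
Step 5: Two-sided p-value from the t-distribution with 7 df = 0.545699.
Step 6: alpha = 0.05. fail to reject H0.

rho = -0.2333, p = 0.545699, fail to reject H0 at alpha = 0.05.


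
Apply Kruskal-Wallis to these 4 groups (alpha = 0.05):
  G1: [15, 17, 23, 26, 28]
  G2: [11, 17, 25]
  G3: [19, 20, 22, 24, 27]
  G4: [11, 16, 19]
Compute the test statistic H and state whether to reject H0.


Step 1: Combine all N = 16 observations and assign midranks.
sorted (value, group, rank): (11,G2,1.5), (11,G4,1.5), (15,G1,3), (16,G4,4), (17,G1,5.5), (17,G2,5.5), (19,G3,7.5), (19,G4,7.5), (20,G3,9), (22,G3,10), (23,G1,11), (24,G3,12), (25,G2,13), (26,G1,14), (27,G3,15), (28,G1,16)
Step 2: Sum ranks within each group.
R_1 = 49.5 (n_1 = 5)
R_2 = 20 (n_2 = 3)
R_3 = 53.5 (n_3 = 5)
R_4 = 13 (n_4 = 3)
Step 3: H = 12/(N(N+1)) * sum(R_i^2/n_i) - 3(N+1)
     = 12/(16*17) * (49.5^2/5 + 20^2/3 + 53.5^2/5 + 13^2/3) - 3*17
     = 0.044118 * 1252.17 - 51
     = 4.242647.
Step 4: Ties present; correction factor C = 1 - 18/(16^3 - 16) = 0.995588. Corrected H = 4.242647 / 0.995588 = 4.261448.
Step 5: Under H0, H ~ chi^2(3); p-value = 0.234581.
Step 6: alpha = 0.05. fail to reject H0.

H = 4.2614, df = 3, p = 0.234581, fail to reject H0.


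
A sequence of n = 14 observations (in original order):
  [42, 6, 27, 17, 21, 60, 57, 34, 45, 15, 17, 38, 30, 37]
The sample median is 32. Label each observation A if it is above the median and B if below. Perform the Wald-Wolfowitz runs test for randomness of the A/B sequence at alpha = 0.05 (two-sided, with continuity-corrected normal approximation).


Step 1: Compute median = 32; label A = above, B = below.
Labels in order: ABBBBAAAABBABA  (n_A = 7, n_B = 7)
Step 2: Count runs R = 7.
Step 3: Under H0 (random ordering), E[R] = 2*n_A*n_B/(n_A+n_B) + 1 = 2*7*7/14 + 1 = 8.0000.
        Var[R] = 2*n_A*n_B*(2*n_A*n_B - n_A - n_B) / ((n_A+n_B)^2 * (n_A+n_B-1)) = 8232/2548 = 3.2308.
        SD[R] = 1.7974.
Step 4: Continuity-corrected z = (R + 0.5 - E[R]) / SD[R] = (7 + 0.5 - 8.0000) / 1.7974 = -0.2782.
Step 5: Two-sided p-value via normal approximation = 2*(1 - Phi(|z|)) = 0.780879.
Step 6: alpha = 0.05. fail to reject H0.

R = 7, z = -0.2782, p = 0.780879, fail to reject H0.


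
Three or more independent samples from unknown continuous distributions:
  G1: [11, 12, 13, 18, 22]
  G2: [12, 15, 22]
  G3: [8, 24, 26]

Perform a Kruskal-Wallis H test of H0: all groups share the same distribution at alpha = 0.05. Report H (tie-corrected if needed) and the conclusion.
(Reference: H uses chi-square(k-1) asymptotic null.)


Step 1: Combine all N = 11 observations and assign midranks.
sorted (value, group, rank): (8,G3,1), (11,G1,2), (12,G1,3.5), (12,G2,3.5), (13,G1,5), (15,G2,6), (18,G1,7), (22,G1,8.5), (22,G2,8.5), (24,G3,10), (26,G3,11)
Step 2: Sum ranks within each group.
R_1 = 26 (n_1 = 5)
R_2 = 18 (n_2 = 3)
R_3 = 22 (n_3 = 3)
Step 3: H = 12/(N(N+1)) * sum(R_i^2/n_i) - 3(N+1)
     = 12/(11*12) * (26^2/5 + 18^2/3 + 22^2/3) - 3*12
     = 0.090909 * 404.533 - 36
     = 0.775758.
Step 4: Ties present; correction factor C = 1 - 12/(11^3 - 11) = 0.990909. Corrected H = 0.775758 / 0.990909 = 0.782875.
Step 5: Under H0, H ~ chi^2(2); p-value = 0.676084.
Step 6: alpha = 0.05. fail to reject H0.

H = 0.7829, df = 2, p = 0.676084, fail to reject H0.


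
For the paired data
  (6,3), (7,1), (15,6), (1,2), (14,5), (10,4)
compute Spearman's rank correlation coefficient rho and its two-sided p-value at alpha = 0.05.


Step 1: Rank x and y separately (midranks; no ties here).
rank(x): 6->2, 7->3, 15->6, 1->1, 14->5, 10->4
rank(y): 3->3, 1->1, 6->6, 2->2, 5->5, 4->4
Step 2: d_i = R_x(i) - R_y(i); compute d_i^2.
  (2-3)^2=1, (3-1)^2=4, (6-6)^2=0, (1-2)^2=1, (5-5)^2=0, (4-4)^2=0
sum(d^2) = 6.
Step 3: rho = 1 - 6*6 / (6*(6^2 - 1)) = 1 - 36/210 = 0.828571.
Step 4: Under H0, t = rho * sqrt((n-2)/(1-rho^2)) = 2.9598 ~ t(4).
Step 5: Two-sided p-value from the t-distribution with 4 df = 0.041563.
Step 6: alpha = 0.05. reject H0.

rho = 0.8286, p = 0.041563, reject H0 at alpha = 0.05.


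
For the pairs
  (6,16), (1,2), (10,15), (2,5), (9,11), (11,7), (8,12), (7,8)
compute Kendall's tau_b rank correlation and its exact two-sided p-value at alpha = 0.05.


Step 1: Enumerate the 28 unordered pairs (i,j) with i<j and classify each by sign(x_j-x_i) * sign(y_j-y_i).
  (1,2):dx=-5,dy=-14->C; (1,3):dx=+4,dy=-1->D; (1,4):dx=-4,dy=-11->C; (1,5):dx=+3,dy=-5->D
  (1,6):dx=+5,dy=-9->D; (1,7):dx=+2,dy=-4->D; (1,8):dx=+1,dy=-8->D; (2,3):dx=+9,dy=+13->C
  (2,4):dx=+1,dy=+3->C; (2,5):dx=+8,dy=+9->C; (2,6):dx=+10,dy=+5->C; (2,7):dx=+7,dy=+10->C
  (2,8):dx=+6,dy=+6->C; (3,4):dx=-8,dy=-10->C; (3,5):dx=-1,dy=-4->C; (3,6):dx=+1,dy=-8->D
  (3,7):dx=-2,dy=-3->C; (3,8):dx=-3,dy=-7->C; (4,5):dx=+7,dy=+6->C; (4,6):dx=+9,dy=+2->C
  (4,7):dx=+6,dy=+7->C; (4,8):dx=+5,dy=+3->C; (5,6):dx=+2,dy=-4->D; (5,7):dx=-1,dy=+1->D
  (5,8):dx=-2,dy=-3->C; (6,7):dx=-3,dy=+5->D; (6,8):dx=-4,dy=+1->D; (7,8):dx=-1,dy=-4->C
Step 2: C = 18, D = 10, total pairs = 28.
Step 3: tau = (C - D)/(n(n-1)/2) = (18 - 10)/28 = 0.285714.
Step 4: Exact two-sided p-value (enumerate n! = 40320 permutations of y under H0): p = 0.398760.
Step 5: alpha = 0.05. fail to reject H0.

tau_b = 0.2857 (C=18, D=10), p = 0.398760, fail to reject H0.


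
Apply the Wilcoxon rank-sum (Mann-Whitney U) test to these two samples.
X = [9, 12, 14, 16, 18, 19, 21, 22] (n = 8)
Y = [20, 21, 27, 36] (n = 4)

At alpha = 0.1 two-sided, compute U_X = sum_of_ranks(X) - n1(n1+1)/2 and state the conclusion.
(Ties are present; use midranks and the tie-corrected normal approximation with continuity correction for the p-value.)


Step 1: Combine and sort all 12 observations; assign midranks.
sorted (value, group): (9,X), (12,X), (14,X), (16,X), (18,X), (19,X), (20,Y), (21,X), (21,Y), (22,X), (27,Y), (36,Y)
ranks: 9->1, 12->2, 14->3, 16->4, 18->5, 19->6, 20->7, 21->8.5, 21->8.5, 22->10, 27->11, 36->12
Step 2: Rank sum for X: R1 = 1 + 2 + 3 + 4 + 5 + 6 + 8.5 + 10 = 39.5.
Step 3: U_X = R1 - n1(n1+1)/2 = 39.5 - 8*9/2 = 39.5 - 36 = 3.5.
       U_Y = n1*n2 - U_X = 32 - 3.5 = 28.5.
Step 4: Ties are present, so use the tie-corrected normal approximation (with continuity correction) for the p-value.
Step 5: p-value = 0.041184; compare to alpha = 0.1. reject H0.

U_X = 3.5, p = 0.041184, reject H0 at alpha = 0.1.


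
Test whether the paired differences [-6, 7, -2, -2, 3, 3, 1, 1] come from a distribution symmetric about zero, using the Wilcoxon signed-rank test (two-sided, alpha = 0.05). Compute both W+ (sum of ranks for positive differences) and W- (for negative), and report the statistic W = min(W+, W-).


Step 1: Drop any zero differences (none here) and take |d_i|.
|d| = [6, 7, 2, 2, 3, 3, 1, 1]
Step 2: Midrank |d_i| (ties get averaged ranks).
ranks: |6|->7, |7|->8, |2|->3.5, |2|->3.5, |3|->5.5, |3|->5.5, |1|->1.5, |1|->1.5
Step 3: Attach original signs; sum ranks with positive sign and with negative sign.
W+ = 8 + 5.5 + 5.5 + 1.5 + 1.5 = 22
W- = 7 + 3.5 + 3.5 = 14
(Check: W+ + W- = 36 should equal n(n+1)/2 = 36.)
Step 4: Test statistic W = min(W+, W-) = 14.
Step 5: Ties in |d|, so use the tie-corrected normal approximation.
        E[W] = n(n+1)/4 = 8*9/4 = 18.
        Tie groups: |d|=1 (t=2), |d|=2 (t=2), |d|=3 (t=2); sum(t^3 - t) = 18.
        Var[W] = n(n+1)(2n+1)/24 - sum(t^3-t)/48 = 1224/24 - 18/48 = 50.625.
        z = (W - E[W]) / sqrt(Var[W]) = (14 - 18) / 7.1151 = -0.5622.
        Two-sided p = 2*Phi(z) = 0.573992.
Step 6: alpha = 0.05. fail to reject H0.

W+ = 22, W- = 14, W = min = 14, p = 0.573992, fail to reject H0.


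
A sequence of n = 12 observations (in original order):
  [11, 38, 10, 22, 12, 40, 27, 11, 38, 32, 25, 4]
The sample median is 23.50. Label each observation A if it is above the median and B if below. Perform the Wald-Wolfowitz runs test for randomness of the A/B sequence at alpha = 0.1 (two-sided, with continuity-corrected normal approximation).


Step 1: Compute median = 23.50; label A = above, B = below.
Labels in order: BABBBAABAAAB  (n_A = 6, n_B = 6)
Step 2: Count runs R = 7.
Step 3: Under H0 (random ordering), E[R] = 2*n_A*n_B/(n_A+n_B) + 1 = 2*6*6/12 + 1 = 7.0000.
        Var[R] = 2*n_A*n_B*(2*n_A*n_B - n_A - n_B) / ((n_A+n_B)^2 * (n_A+n_B-1)) = 4320/1584 = 2.7273.
        SD[R] = 1.6514.
Step 4: R = E[R], so z = 0 with no continuity correction.
Step 5: Two-sided p-value via normal approximation = 2*(1 - Phi(|z|)) = 1.000000.
Step 6: alpha = 0.1. fail to reject H0.

R = 7, z = 0.0000, p = 1.000000, fail to reject H0.


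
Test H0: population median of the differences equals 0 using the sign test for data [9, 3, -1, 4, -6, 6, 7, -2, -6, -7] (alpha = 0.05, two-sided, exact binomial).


Step 1: Discard zero differences. Original n = 10; n_eff = number of nonzero differences = 10.
Nonzero differences (with sign): +9, +3, -1, +4, -6, +6, +7, -2, -6, -7
Step 2: Count signs: positive = 5, negative = 5.
Step 3: Under H0: P(positive) = 0.5, so the number of positives S ~ Bin(10, 0.5).
Step 4: Two-sided exact p-value = sum of Bin(10,0.5) probabilities at or below the observed probability = 1.000000.
Step 5: alpha = 0.05. fail to reject H0.

n_eff = 10, pos = 5, neg = 5, p = 1.000000, fail to reject H0.


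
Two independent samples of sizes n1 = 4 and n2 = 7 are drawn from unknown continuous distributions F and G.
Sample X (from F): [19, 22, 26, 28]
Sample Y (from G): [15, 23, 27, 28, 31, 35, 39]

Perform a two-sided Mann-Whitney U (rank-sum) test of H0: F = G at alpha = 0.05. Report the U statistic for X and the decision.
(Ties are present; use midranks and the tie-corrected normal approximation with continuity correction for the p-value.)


Step 1: Combine and sort all 11 observations; assign midranks.
sorted (value, group): (15,Y), (19,X), (22,X), (23,Y), (26,X), (27,Y), (28,X), (28,Y), (31,Y), (35,Y), (39,Y)
ranks: 15->1, 19->2, 22->3, 23->4, 26->5, 27->6, 28->7.5, 28->7.5, 31->9, 35->10, 39->11
Step 2: Rank sum for X: R1 = 2 + 3 + 5 + 7.5 = 17.5.
Step 3: U_X = R1 - n1(n1+1)/2 = 17.5 - 4*5/2 = 17.5 - 10 = 7.5.
       U_Y = n1*n2 - U_X = 28 - 7.5 = 20.5.
Step 4: Ties are present, so use the tie-corrected normal approximation (with continuity correction) for the p-value.
Step 5: p-value = 0.255756; compare to alpha = 0.05. fail to reject H0.

U_X = 7.5, p = 0.255756, fail to reject H0 at alpha = 0.05.


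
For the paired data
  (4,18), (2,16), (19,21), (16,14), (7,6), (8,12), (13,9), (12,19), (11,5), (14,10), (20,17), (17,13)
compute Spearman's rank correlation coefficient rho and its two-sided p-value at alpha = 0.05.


Step 1: Rank x and y separately (midranks; no ties here).
rank(x): 4->2, 2->1, 19->11, 16->9, 7->3, 8->4, 13->7, 12->6, 11->5, 14->8, 20->12, 17->10
rank(y): 18->10, 16->8, 21->12, 14->7, 6->2, 12->5, 9->3, 19->11, 5->1, 10->4, 17->9, 13->6
Step 2: d_i = R_x(i) - R_y(i); compute d_i^2.
  (2-10)^2=64, (1-8)^2=49, (11-12)^2=1, (9-7)^2=4, (3-2)^2=1, (4-5)^2=1, (7-3)^2=16, (6-11)^2=25, (5-1)^2=16, (8-4)^2=16, (12-9)^2=9, (10-6)^2=16
sum(d^2) = 218.
Step 3: rho = 1 - 6*218 / (12*(12^2 - 1)) = 1 - 1308/1716 = 0.237762.
Step 4: Under H0, t = rho * sqrt((n-2)/(1-rho^2)) = 0.7741 ~ t(10).
Step 5: Two-sided p-value from the t-distribution with 10 df = 0.456801.
Step 6: alpha = 0.05. fail to reject H0.

rho = 0.2378, p = 0.456801, fail to reject H0 at alpha = 0.05.


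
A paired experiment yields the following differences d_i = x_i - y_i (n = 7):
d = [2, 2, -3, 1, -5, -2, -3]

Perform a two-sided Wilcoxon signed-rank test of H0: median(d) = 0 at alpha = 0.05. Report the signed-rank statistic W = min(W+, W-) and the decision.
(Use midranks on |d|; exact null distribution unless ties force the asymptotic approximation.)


Step 1: Drop any zero differences (none here) and take |d_i|.
|d| = [2, 2, 3, 1, 5, 2, 3]
Step 2: Midrank |d_i| (ties get averaged ranks).
ranks: |2|->3, |2|->3, |3|->5.5, |1|->1, |5|->7, |2|->3, |3|->5.5
Step 3: Attach original signs; sum ranks with positive sign and with negative sign.
W+ = 3 + 3 + 1 = 7
W- = 5.5 + 7 + 3 + 5.5 = 21
(Check: W+ + W- = 28 should equal n(n+1)/2 = 28.)
Step 4: Test statistic W = min(W+, W-) = 7.
Step 5: Ties in |d|, so use the tie-corrected normal approximation.
        E[W] = n(n+1)/4 = 7*8/4 = 14.
        Tie groups: |d|=2 (t=3), |d|=3 (t=2); sum(t^3 - t) = 30.
        Var[W] = n(n+1)(2n+1)/24 - sum(t^3-t)/48 = 840/24 - 30/48 = 34.375.
        z = (W - E[W]) / sqrt(Var[W]) = (7 - 14) / 5.8630 = -1.1939.
        Two-sided p = 2*Phi(z) = 0.232508.
Step 6: alpha = 0.05. fail to reject H0.

W+ = 7, W- = 21, W = min = 7, p = 0.232508, fail to reject H0.


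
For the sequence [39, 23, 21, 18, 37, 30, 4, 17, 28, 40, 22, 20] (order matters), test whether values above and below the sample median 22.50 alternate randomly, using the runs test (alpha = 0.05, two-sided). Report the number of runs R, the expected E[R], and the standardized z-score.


Step 1: Compute median = 22.50; label A = above, B = below.
Labels in order: AABBAABBAABB  (n_A = 6, n_B = 6)
Step 2: Count runs R = 6.
Step 3: Under H0 (random ordering), E[R] = 2*n_A*n_B/(n_A+n_B) + 1 = 2*6*6/12 + 1 = 7.0000.
        Var[R] = 2*n_A*n_B*(2*n_A*n_B - n_A - n_B) / ((n_A+n_B)^2 * (n_A+n_B-1)) = 4320/1584 = 2.7273.
        SD[R] = 1.6514.
Step 4: Continuity-corrected z = (R + 0.5 - E[R]) / SD[R] = (6 + 0.5 - 7.0000) / 1.6514 = -0.3028.
Step 5: Two-sided p-value via normal approximation = 2*(1 - Phi(|z|)) = 0.762069.
Step 6: alpha = 0.05. fail to reject H0.

R = 6, z = -0.3028, p = 0.762069, fail to reject H0.


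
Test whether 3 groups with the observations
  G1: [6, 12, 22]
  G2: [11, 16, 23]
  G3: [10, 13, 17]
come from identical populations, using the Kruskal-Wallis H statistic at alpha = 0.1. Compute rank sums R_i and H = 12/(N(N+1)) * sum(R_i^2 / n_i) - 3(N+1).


Step 1: Combine all N = 9 observations and assign midranks.
sorted (value, group, rank): (6,G1,1), (10,G3,2), (11,G2,3), (12,G1,4), (13,G3,5), (16,G2,6), (17,G3,7), (22,G1,8), (23,G2,9)
Step 2: Sum ranks within each group.
R_1 = 13 (n_1 = 3)
R_2 = 18 (n_2 = 3)
R_3 = 14 (n_3 = 3)
Step 3: H = 12/(N(N+1)) * sum(R_i^2/n_i) - 3(N+1)
     = 12/(9*10) * (13^2/3 + 18^2/3 + 14^2/3) - 3*10
     = 0.133333 * 229.667 - 30
     = 0.622222.
Step 4: No ties, so H is used without correction.
Step 5: Under H0, H ~ chi^2(2); p-value = 0.732632.
Step 6: alpha = 0.1. fail to reject H0.

H = 0.6222, df = 2, p = 0.732632, fail to reject H0.


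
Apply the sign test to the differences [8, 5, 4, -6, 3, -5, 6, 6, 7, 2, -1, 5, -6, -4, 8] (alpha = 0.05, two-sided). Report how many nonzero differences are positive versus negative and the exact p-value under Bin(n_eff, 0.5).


Step 1: Discard zero differences. Original n = 15; n_eff = number of nonzero differences = 15.
Nonzero differences (with sign): +8, +5, +4, -6, +3, -5, +6, +6, +7, +2, -1, +5, -6, -4, +8
Step 2: Count signs: positive = 10, negative = 5.
Step 3: Under H0: P(positive) = 0.5, so the number of positives S ~ Bin(15, 0.5).
Step 4: Two-sided exact p-value = sum of Bin(15,0.5) probabilities at or below the observed probability = 0.301758.
Step 5: alpha = 0.05. fail to reject H0.

n_eff = 15, pos = 10, neg = 5, p = 0.301758, fail to reject H0.


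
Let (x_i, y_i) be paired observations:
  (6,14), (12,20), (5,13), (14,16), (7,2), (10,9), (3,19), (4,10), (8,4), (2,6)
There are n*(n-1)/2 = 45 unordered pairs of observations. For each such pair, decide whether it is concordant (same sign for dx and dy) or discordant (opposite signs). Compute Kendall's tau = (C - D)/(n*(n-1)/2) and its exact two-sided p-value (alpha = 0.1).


Step 1: Enumerate the 45 unordered pairs (i,j) with i<j and classify each by sign(x_j-x_i) * sign(y_j-y_i).
  (1,2):dx=+6,dy=+6->C; (1,3):dx=-1,dy=-1->C; (1,4):dx=+8,dy=+2->C; (1,5):dx=+1,dy=-12->D
  (1,6):dx=+4,dy=-5->D; (1,7):dx=-3,dy=+5->D; (1,8):dx=-2,dy=-4->C; (1,9):dx=+2,dy=-10->D
  (1,10):dx=-4,dy=-8->C; (2,3):dx=-7,dy=-7->C; (2,4):dx=+2,dy=-4->D; (2,5):dx=-5,dy=-18->C
  (2,6):dx=-2,dy=-11->C; (2,7):dx=-9,dy=-1->C; (2,8):dx=-8,dy=-10->C; (2,9):dx=-4,dy=-16->C
  (2,10):dx=-10,dy=-14->C; (3,4):dx=+9,dy=+3->C; (3,5):dx=+2,dy=-11->D; (3,6):dx=+5,dy=-4->D
  (3,7):dx=-2,dy=+6->D; (3,8):dx=-1,dy=-3->C; (3,9):dx=+3,dy=-9->D; (3,10):dx=-3,dy=-7->C
  (4,5):dx=-7,dy=-14->C; (4,6):dx=-4,dy=-7->C; (4,7):dx=-11,dy=+3->D; (4,8):dx=-10,dy=-6->C
  (4,9):dx=-6,dy=-12->C; (4,10):dx=-12,dy=-10->C; (5,6):dx=+3,dy=+7->C; (5,7):dx=-4,dy=+17->D
  (5,8):dx=-3,dy=+8->D; (5,9):dx=+1,dy=+2->C; (5,10):dx=-5,dy=+4->D; (6,7):dx=-7,dy=+10->D
  (6,8):dx=-6,dy=+1->D; (6,9):dx=-2,dy=-5->C; (6,10):dx=-8,dy=-3->C; (7,8):dx=+1,dy=-9->D
  (7,9):dx=+5,dy=-15->D; (7,10):dx=-1,dy=-13->C; (8,9):dx=+4,dy=-6->D; (8,10):dx=-2,dy=-4->C
  (9,10):dx=-6,dy=+2->D
Step 2: C = 26, D = 19, total pairs = 45.
Step 3: tau = (C - D)/(n(n-1)/2) = (26 - 19)/45 = 0.155556.
Step 4: Exact two-sided p-value (enumerate n! = 3628800 permutations of y under H0): p = 0.600654.
Step 5: alpha = 0.1. fail to reject H0.

tau_b = 0.1556 (C=26, D=19), p = 0.600654, fail to reject H0.


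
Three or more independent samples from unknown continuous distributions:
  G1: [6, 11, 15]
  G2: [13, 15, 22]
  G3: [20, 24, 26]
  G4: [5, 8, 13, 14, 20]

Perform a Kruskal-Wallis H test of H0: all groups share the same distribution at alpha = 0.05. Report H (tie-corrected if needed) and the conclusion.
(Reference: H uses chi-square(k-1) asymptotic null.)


Step 1: Combine all N = 14 observations and assign midranks.
sorted (value, group, rank): (5,G4,1), (6,G1,2), (8,G4,3), (11,G1,4), (13,G2,5.5), (13,G4,5.5), (14,G4,7), (15,G1,8.5), (15,G2,8.5), (20,G3,10.5), (20,G4,10.5), (22,G2,12), (24,G3,13), (26,G3,14)
Step 2: Sum ranks within each group.
R_1 = 14.5 (n_1 = 3)
R_2 = 26 (n_2 = 3)
R_3 = 37.5 (n_3 = 3)
R_4 = 27 (n_4 = 5)
Step 3: H = 12/(N(N+1)) * sum(R_i^2/n_i) - 3(N+1)
     = 12/(14*15) * (14.5^2/3 + 26^2/3 + 37.5^2/3 + 27^2/5) - 3*15
     = 0.057143 * 909.967 - 45
     = 6.998095.
Step 4: Ties present; correction factor C = 1 - 18/(14^3 - 14) = 0.993407. Corrected H = 6.998095 / 0.993407 = 7.044543.
Step 5: Under H0, H ~ chi^2(3); p-value = 0.070492.
Step 6: alpha = 0.05. fail to reject H0.

H = 7.0445, df = 3, p = 0.070492, fail to reject H0.


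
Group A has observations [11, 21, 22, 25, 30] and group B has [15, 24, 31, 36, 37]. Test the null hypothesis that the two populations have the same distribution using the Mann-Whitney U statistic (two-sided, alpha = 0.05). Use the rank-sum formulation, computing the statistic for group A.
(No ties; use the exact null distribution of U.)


Step 1: Combine and sort all 10 observations; assign midranks.
sorted (value, group): (11,X), (15,Y), (21,X), (22,X), (24,Y), (25,X), (30,X), (31,Y), (36,Y), (37,Y)
ranks: 11->1, 15->2, 21->3, 22->4, 24->5, 25->6, 30->7, 31->8, 36->9, 37->10
Step 2: Rank sum for X: R1 = 1 + 3 + 4 + 6 + 7 = 21.
Step 3: U_X = R1 - n1(n1+1)/2 = 21 - 5*6/2 = 21 - 15 = 6.
       U_Y = n1*n2 - U_X = 25 - 6 = 19.
Step 4: No ties, so the exact null distribution of U (based on enumerating the C(10,5) = 252 equally likely rank assignments) gives the two-sided p-value.
Step 5: p-value = 0.222222; compare to alpha = 0.05. fail to reject H0.

U_X = 6, p = 0.222222, fail to reject H0 at alpha = 0.05.


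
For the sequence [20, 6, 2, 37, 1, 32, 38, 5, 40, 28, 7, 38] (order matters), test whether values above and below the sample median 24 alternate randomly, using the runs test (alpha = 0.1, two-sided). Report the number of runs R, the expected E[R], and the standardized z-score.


Step 1: Compute median = 24; label A = above, B = below.
Labels in order: BBBABAABAABA  (n_A = 6, n_B = 6)
Step 2: Count runs R = 8.
Step 3: Under H0 (random ordering), E[R] = 2*n_A*n_B/(n_A+n_B) + 1 = 2*6*6/12 + 1 = 7.0000.
        Var[R] = 2*n_A*n_B*(2*n_A*n_B - n_A - n_B) / ((n_A+n_B)^2 * (n_A+n_B-1)) = 4320/1584 = 2.7273.
        SD[R] = 1.6514.
Step 4: Continuity-corrected z = (R - 0.5 - E[R]) / SD[R] = (8 - 0.5 - 7.0000) / 1.6514 = 0.3028.
Step 5: Two-sided p-value via normal approximation = 2*(1 - Phi(|z|)) = 0.762069.
Step 6: alpha = 0.1. fail to reject H0.

R = 8, z = 0.3028, p = 0.762069, fail to reject H0.
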